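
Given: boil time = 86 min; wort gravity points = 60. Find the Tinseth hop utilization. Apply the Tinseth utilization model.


U = 1.65·0.000125^(GP/1000) · (1 − e^(−0.04·t))/4.15
bigness = 1.65·0.000125^(60/1000) = 0.9623
boil_factor = (1 − e^(−0.04·86))/4.15 = 0.2332
U = 0.9623 · 0.2332

0.2244


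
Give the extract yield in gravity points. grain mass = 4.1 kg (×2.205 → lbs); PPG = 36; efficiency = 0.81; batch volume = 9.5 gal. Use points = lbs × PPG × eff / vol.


lbs = 4.1 × 2.205 = 9.0405
points = 9.0405 × 36 × 0.81 / 9.5

27.7496 points


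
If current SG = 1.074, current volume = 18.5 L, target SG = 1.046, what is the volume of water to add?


V_water = V·((SG_curr − 1)/(SG_target − 1) − 1)
V_water = 18.5·((1.074 − 1)/(1.046 − 1) − 1)

11.2609 L


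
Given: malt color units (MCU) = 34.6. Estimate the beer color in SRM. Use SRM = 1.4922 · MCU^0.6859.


SRM = 1.4922 · 34.6^0.6859

16.9621 SRM


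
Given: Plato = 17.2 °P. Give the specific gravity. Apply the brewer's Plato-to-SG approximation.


SG = 259/(259 − P)
SG = 259/(259 − 17.2)

1.0711


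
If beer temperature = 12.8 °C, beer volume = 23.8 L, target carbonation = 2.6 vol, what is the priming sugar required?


residual = 14.695·(0.01821 + 0.09011·e^(−0.04·T));  sugar = (target − residual)·4.0·V
residual = 14.695·(0.01821 + 0.09011·e^(−0.04·12.8)) = 1.0612
sugar = (2.6 − 1.0612)·4.0·23.8

146.4973 g


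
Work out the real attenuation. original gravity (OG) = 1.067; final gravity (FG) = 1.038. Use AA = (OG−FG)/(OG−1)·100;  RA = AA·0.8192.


AA = (1.067 − 1.038)/(1.067 − 1)·100 = 43.2836
RA = 43.2836·0.8192

35.4579 %


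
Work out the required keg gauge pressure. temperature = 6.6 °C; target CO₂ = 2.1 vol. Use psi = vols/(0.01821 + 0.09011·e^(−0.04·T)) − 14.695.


psi = 2.1/(0.01821 + 0.09011·e^(−0.04·6.6)) − 14.695

9.3291 psi


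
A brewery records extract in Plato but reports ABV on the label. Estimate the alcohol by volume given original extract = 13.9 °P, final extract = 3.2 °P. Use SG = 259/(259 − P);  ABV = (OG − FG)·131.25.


OG = 259/(259 − 13.9) = 1.0567
FG = 259/(259 − 3.2) = 1.0125
ABV = (1.0567 − 1.0125)·131.25

5.8015 % ABV


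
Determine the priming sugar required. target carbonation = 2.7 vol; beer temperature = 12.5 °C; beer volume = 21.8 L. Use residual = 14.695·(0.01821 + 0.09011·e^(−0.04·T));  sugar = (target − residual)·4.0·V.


residual = 14.695·(0.01821 + 0.09011·e^(−0.04·12.5)) = 1.0707
sugar = (2.7 − 1.0707)·4.0·21.8

142.0712 g


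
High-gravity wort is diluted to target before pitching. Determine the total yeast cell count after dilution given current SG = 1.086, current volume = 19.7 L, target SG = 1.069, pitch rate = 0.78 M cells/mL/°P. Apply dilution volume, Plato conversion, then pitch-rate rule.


V_w = V·((SG_c−1)/(SG_t−1)−1);  °P = 259 − 259/SG_t;  cells = rate·(V+V_w)·°P
V_w = 19.7·((1.086−1)/(1.069−1)−1) = 4.8536
V_final = 19.7 + 4.8536 = 24.5536
°P = 259 − 259/1.069 = 16.7175
cells = 0.78·24.5536·16.7175

320.1705 billion cells


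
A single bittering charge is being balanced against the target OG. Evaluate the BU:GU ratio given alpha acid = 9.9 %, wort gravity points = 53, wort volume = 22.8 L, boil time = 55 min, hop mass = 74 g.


U = 1.65·0.000125^(GP/1000)·(1−e^(−0.04t))/4.15;  IBU = (α/100)·m·U·1000/V;  BU:GU = IBU/GP
U = 1.65·0.000125^(53/1000)·(1−e^(−0.04·55))/4.15 = 0.2196
IBU = (9.9/100)·74·0.2196·1000/22.8 = 70.5508
BU:GU = 70.5508/53

1.3311


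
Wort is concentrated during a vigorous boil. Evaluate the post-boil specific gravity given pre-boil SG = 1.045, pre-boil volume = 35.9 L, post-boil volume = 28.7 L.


SG_post = 1 + (SG_pre − 1)·V_pre/V_post
pts_pre = (1.045 − 1)·1000 = 45.0000
pts_post = 45.0000·35.9/28.7 = 56.2892
SG_post = 1 + 56.2892/1000

1.0563


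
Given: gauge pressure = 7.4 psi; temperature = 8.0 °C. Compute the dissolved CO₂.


vols = (P + 14.695)·(0.01821 + 0.09011·e^(−0.04·T))
vols = (7.4 + 14.695)·(0.01821 + 0.09011·e^(−0.04·8.0))

1.8481 volumes


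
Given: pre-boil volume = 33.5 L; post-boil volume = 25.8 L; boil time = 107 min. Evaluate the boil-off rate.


rate = (V_pre − V_post) / (t_min/60)
rate = (33.5 − 25.8) / (107/60)

4.3178 L/hr


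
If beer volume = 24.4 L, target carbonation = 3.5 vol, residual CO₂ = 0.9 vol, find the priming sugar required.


sugar = (target − residual)·4.0·V
sugar = (3.5 − 0.9)·4.0·24.4

253.7600 g


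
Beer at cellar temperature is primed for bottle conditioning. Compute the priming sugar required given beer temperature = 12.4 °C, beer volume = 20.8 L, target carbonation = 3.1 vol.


residual = 14.695·(0.01821 + 0.09011·e^(−0.04·T));  sugar = (target − residual)·4.0·V
residual = 14.695·(0.01821 + 0.09011·e^(−0.04·12.4)) = 1.0740
sugar = (3.1 − 1.0740)·4.0·20.8

168.5663 g


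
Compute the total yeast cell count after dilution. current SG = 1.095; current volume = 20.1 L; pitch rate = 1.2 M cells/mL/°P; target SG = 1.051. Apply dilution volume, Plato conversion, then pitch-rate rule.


V_w = V·((SG_c−1)/(SG_t−1)−1);  °P = 259 − 259/SG_t;  cells = rate·(V+V_w)·°P
V_w = 20.1·((1.095−1)/(1.051−1)−1) = 17.3412
V_final = 20.1 + 17.3412 = 37.4412
°P = 259 − 259/1.051 = 12.5680
cells = 1.2·37.4412·12.5680

564.6742 billion cells


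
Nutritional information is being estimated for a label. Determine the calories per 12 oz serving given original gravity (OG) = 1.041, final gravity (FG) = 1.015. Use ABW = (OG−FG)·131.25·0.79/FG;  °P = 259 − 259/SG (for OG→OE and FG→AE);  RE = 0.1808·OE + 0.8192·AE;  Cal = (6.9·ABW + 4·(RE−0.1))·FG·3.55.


ABW = (1.041 − 1.015)·131.25·0.79/1.015 = 2.6560
OE = 259 − 259/1.041 = 10.2008 °P
AE = 259 − 259/1.015 = 3.8276 °P
RE = 0.1808·10.2008 + 0.8192·3.8276 = 4.9799 °P
Cal = (6.9·2.6560 + 4·(4.9799−0.1))·1.015·3.55

136.3688 kcal


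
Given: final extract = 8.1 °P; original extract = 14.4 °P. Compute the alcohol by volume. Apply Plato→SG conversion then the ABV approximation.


SG = 259/(259 − P);  ABV = (OG − FG)·131.25
OG = 259/(259 − 14.4) = 1.0589
FG = 259/(259 − 8.1) = 1.0323
ABV = (1.0589 − 1.0323)·131.25

3.4897 % ABV


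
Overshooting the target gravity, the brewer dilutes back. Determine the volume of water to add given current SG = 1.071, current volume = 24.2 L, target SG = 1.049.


V_water = V·((SG_curr − 1)/(SG_target − 1) − 1)
V_water = 24.2·((1.071 − 1)/(1.049 − 1) − 1)

10.8653 L


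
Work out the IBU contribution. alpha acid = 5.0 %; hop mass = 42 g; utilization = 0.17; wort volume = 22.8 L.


IBU = (α/100)·mass·U·1000 / V
IBU = (5.0/100)·42·0.17·1000 / 22.8

15.6579 IBU


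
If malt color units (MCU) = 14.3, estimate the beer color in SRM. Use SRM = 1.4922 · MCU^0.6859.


SRM = 1.4922 · 14.3^0.6859

9.2528 SRM


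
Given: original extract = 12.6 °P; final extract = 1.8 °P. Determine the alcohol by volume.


SG = 259/(259 − P);  ABV = (OG − FG)·131.25
OG = 259/(259 − 12.6) = 1.0511
FG = 259/(259 − 1.8) = 1.0070
ABV = (1.0511 − 1.0070)·131.25

5.7931 % ABV


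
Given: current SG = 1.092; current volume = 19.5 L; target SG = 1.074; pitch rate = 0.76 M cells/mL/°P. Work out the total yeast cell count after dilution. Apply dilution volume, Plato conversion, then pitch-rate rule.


V_w = V·((SG_c−1)/(SG_t−1)−1);  °P = 259 − 259/SG_t;  cells = rate·(V+V_w)·°P
V_w = 19.5·((1.092−1)/(1.074−1)−1) = 4.7432
V_final = 19.5 + 4.7432 = 24.2432
°P = 259 − 259/1.074 = 17.8454
cells = 0.76·24.2432·17.8454

328.7998 billion cells


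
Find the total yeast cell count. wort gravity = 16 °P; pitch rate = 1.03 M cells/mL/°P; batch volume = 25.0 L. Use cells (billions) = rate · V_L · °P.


cells = 1.03 · 25.0 · 16

412.0000 billion cells


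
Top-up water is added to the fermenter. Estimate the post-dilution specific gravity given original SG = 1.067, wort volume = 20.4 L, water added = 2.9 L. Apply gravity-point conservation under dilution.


SG_new = 1 + (SG_old − 1)·V_old/(V_old + V_water)
pts = (1.067 − 1)·1000·20.4/(20.4 + 2.9) = 58.6609
SG_new = 1 + 58.6609/1000

1.0587


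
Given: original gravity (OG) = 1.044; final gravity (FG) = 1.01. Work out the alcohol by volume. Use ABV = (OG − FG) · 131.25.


ABV = (1.044 − 1.01) · 131.25

4.4625 % ABV


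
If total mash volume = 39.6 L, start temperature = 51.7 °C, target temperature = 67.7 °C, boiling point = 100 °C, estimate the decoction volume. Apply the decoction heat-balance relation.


V_dec = V_total·(T_target − T_start)/(T_boil − T_start)
V_dec = 39.6·(67.7 − 51.7)/(100 − 51.7)

13.1180 L


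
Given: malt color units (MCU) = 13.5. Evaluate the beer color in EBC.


SRM = 1.4922·MCU^0.6859;  EBC = SRM·1.97
SRM = 1.4922·13.5^0.6859 = 8.8945
EBC = 8.8945·1.97

17.5222 EBC


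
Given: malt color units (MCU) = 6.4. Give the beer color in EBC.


SRM = 1.4922·MCU^0.6859;  EBC = SRM·1.97
SRM = 1.4922·6.4^0.6859 = 5.3307
EBC = 5.3307·1.97

10.5015 EBC


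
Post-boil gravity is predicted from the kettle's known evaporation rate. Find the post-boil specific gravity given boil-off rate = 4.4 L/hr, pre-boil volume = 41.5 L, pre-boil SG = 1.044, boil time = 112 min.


V_post = V_pre − rate·(t/60);  SG_post = 1 + (SG_pre−1)·V_pre/V_post
V_post = 41.5 − 4.4·(112/60) = 33.2867
SG_post = 1 + (1.044 − 1)·41.5/33.2867

1.0549


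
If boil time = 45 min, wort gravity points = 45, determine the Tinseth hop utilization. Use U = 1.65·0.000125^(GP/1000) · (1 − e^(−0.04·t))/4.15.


bigness = 1.65·0.000125^(45/1000) = 1.1011
boil_factor = (1 − e^(−0.04·45))/4.15 = 0.2011
U = 1.1011 · 0.2011

0.2215


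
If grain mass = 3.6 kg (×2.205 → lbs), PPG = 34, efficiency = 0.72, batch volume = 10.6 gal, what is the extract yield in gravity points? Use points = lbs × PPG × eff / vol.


lbs = 3.6 × 2.205 = 7.9380
points = 7.9380 × 34 × 0.72 / 10.6

18.3323 points


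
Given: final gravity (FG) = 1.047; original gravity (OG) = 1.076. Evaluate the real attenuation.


AA = (OG−FG)/(OG−1)·100;  RA = AA·0.8192
AA = (1.076 − 1.047)/(1.076 − 1)·100 = 38.1579
RA = 38.1579·0.8192

31.2589 %


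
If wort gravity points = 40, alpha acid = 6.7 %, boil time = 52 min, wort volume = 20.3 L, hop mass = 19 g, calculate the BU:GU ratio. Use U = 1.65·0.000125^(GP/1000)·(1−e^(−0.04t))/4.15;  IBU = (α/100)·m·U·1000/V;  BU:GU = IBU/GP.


U = 1.65·0.000125^(40/1000)·(1−e^(−0.04·52))/4.15 = 0.2429
IBU = (6.7/100)·19·0.2429·1000/20.3 = 15.2296
BU:GU = 15.2296/40

0.3807


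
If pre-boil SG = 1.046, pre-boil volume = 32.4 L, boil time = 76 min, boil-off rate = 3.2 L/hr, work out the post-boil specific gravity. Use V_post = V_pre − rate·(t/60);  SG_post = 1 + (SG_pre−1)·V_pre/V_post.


V_post = 32.4 − 3.2·(76/60) = 28.3467
SG_post = 1 + (1.046 − 1)·32.4/28.3467

1.0526


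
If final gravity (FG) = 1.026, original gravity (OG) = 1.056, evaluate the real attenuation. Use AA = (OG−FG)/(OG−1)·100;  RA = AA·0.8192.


AA = (1.056 − 1.026)/(1.056 − 1)·100 = 53.5714
RA = 53.5714·0.8192

43.8857 %


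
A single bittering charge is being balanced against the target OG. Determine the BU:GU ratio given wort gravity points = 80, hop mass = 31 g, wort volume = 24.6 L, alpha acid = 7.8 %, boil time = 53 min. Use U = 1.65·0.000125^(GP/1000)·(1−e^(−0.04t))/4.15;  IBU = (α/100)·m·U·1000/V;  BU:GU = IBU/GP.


U = 1.65·0.000125^(80/1000)·(1−e^(−0.04·53))/4.15 = 0.1705
IBU = (7.8/100)·31·0.1705·1000/24.6 = 16.7563
BU:GU = 16.7563/80

0.2095


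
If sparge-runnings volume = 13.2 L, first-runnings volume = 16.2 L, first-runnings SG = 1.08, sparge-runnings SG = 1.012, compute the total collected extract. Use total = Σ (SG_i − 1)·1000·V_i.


first = (1.08 − 1)·1000·16.2 = 1296.0000
sparge = (1.012 − 1)·1000·13.2 = 158.4000
total = 1296.0000 + 158.4000

1454.4000 gravity·L


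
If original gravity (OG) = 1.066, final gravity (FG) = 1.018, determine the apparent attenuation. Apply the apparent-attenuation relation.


AA = (OG − FG)/(OG − 1) · 100
AA = (1.066 − 1.018)/(1.066 − 1) · 100

72.7273 %


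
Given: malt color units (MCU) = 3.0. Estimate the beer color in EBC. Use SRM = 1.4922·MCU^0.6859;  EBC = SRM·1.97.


SRM = 1.4922·3.0^0.6859 = 3.1702
EBC = 3.1702·1.97

6.2453 EBC


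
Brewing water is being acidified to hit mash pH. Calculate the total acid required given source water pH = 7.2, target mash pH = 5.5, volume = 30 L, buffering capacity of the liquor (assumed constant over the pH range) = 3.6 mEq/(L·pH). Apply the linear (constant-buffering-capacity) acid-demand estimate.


acid = buffering capacity · (pH_source − pH_target) · V
acid = 3.6 · (7.2 − 5.5) · 30

183.6000 mEq


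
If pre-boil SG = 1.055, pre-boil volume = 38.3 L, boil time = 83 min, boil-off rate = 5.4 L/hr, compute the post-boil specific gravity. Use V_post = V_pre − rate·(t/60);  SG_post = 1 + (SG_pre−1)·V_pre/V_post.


V_post = 38.3 − 5.4·(83/60) = 30.8300
SG_post = 1 + (1.055 − 1)·38.3/30.8300

1.0683


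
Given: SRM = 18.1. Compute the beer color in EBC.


EBC = SRM · 1.97
EBC = 18.1 · 1.97

35.6570 EBC


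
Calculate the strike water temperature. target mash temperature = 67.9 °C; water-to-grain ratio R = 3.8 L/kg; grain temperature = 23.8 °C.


T_strike = (0.41/R)·(T_mash − T_grain) + T_mash
T_strike = (0.41/3.8)·(67.9 − 23.8) + 67.9

72.6582 °C


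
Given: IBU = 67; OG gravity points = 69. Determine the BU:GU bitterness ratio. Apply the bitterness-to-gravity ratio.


BU:GU = IBU / OG_points
BU:GU = 67 / 69

0.9710


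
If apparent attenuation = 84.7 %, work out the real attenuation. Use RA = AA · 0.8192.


RA = 84.7 · 0.8192

69.3862 %


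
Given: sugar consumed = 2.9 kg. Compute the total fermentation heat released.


Q = m_sugar · 590 kJ/kg
Q = 2.9 · 590

1711.0000 kJ


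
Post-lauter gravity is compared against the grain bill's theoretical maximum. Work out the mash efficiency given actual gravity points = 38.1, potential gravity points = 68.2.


efficiency = actual / potential × 100
efficiency = 38.1 / 68.2 × 100

55.8651 %


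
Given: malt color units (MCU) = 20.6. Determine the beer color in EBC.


SRM = 1.4922·MCU^0.6859;  EBC = SRM·1.97
SRM = 1.4922·20.6^0.6859 = 11.8853
EBC = 11.8853·1.97

23.4140 EBC


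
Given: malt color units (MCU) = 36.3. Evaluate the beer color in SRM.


SRM = 1.4922 · MCU^0.6859
SRM = 1.4922 · 36.3^0.6859

17.5294 SRM


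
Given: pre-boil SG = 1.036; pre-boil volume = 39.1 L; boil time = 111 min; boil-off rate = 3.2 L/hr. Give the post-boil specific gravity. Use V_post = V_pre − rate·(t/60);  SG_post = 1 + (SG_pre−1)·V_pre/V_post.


V_post = 39.1 − 3.2·(111/60) = 33.1800
SG_post = 1 + (1.036 − 1)·39.1/33.1800

1.0424


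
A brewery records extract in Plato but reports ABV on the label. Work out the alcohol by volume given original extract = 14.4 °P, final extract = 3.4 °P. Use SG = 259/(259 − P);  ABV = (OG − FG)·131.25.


OG = 259/(259 − 14.4) = 1.0589
FG = 259/(259 − 3.4) = 1.0133
ABV = (1.0589 − 1.0133)·131.25

5.9810 % ABV


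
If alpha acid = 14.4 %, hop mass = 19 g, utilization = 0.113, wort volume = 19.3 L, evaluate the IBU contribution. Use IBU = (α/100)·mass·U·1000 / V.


IBU = (14.4/100)·19·0.113·1000 / 19.3

16.0191 IBU


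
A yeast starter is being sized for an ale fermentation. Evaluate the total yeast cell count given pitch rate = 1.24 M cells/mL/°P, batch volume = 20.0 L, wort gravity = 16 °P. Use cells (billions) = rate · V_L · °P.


cells = 1.24 · 20.0 · 16

396.8000 billion cells


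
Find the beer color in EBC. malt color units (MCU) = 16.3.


SRM = 1.4922·MCU^0.6859;  EBC = SRM·1.97
SRM = 1.4922·16.3^0.6859 = 10.1220
EBC = 10.1220·1.97

19.9403 EBC


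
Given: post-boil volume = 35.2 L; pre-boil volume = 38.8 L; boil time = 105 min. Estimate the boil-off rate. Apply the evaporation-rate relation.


rate = (V_pre − V_post) / (t_min/60)
rate = (38.8 − 35.2) / (105/60)

2.0571 L/hr


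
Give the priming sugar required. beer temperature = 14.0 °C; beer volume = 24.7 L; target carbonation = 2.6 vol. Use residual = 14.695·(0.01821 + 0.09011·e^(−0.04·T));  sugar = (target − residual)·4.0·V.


residual = 14.695·(0.01821 + 0.09011·e^(−0.04·14.0)) = 1.0240
sugar = (2.6 − 1.0240)·4.0·24.7

155.7116 g


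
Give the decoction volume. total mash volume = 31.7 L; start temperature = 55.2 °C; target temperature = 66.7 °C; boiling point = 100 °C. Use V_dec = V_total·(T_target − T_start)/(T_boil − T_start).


V_dec = 31.7·(66.7 − 55.2)/(100 − 55.2)

8.1373 L


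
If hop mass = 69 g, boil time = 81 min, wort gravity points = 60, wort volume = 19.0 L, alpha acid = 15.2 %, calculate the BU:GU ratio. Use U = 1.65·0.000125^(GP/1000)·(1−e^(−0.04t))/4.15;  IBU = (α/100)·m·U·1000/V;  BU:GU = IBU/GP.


U = 1.65·0.000125^(60/1000)·(1−e^(−0.04·81))/4.15 = 0.2228
IBU = (15.2/100)·69·0.2228·1000/19.0 = 122.9812
BU:GU = 122.9812/60

2.0497


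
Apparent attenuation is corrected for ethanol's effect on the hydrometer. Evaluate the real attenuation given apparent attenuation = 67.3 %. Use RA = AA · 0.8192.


RA = 67.3 · 0.8192

55.1322 %


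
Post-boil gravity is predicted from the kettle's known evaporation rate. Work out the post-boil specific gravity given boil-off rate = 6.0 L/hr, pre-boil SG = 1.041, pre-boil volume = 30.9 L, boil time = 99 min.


V_post = V_pre − rate·(t/60);  SG_post = 1 + (SG_pre−1)·V_pre/V_post
V_post = 30.9 − 6.0·(99/60) = 21.0000
SG_post = 1 + (1.041 − 1)·30.9/21.0000

1.0603


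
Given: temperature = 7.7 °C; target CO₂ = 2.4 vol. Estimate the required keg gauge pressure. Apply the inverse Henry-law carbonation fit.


psi = vols/(0.01821 + 0.09011·e^(−0.04·T)) − 14.695
psi = 2.4/(0.01821 + 0.09011·e^(−0.04·7.7)) − 14.695

13.7298 psi


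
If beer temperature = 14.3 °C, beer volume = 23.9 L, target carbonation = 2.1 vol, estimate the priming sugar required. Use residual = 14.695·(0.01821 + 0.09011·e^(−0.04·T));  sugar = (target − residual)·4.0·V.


residual = 14.695·(0.01821 + 0.09011·e^(−0.04·14.3)) = 1.0149
sugar = (2.1 − 1.0149)·4.0·23.9

103.7308 g


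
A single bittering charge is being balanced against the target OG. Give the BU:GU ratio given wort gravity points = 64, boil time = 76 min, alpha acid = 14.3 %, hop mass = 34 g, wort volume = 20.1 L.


U = 1.65·0.000125^(GP/1000)·(1−e^(−0.04t))/4.15;  IBU = (α/100)·m·U·1000/V;  BU:GU = IBU/GP
U = 1.65·0.000125^(64/1000)·(1−e^(−0.04·76))/4.15 = 0.2130
IBU = (14.3/100)·34·0.2130·1000/20.1 = 51.5192
BU:GU = 51.5192/64

0.8050


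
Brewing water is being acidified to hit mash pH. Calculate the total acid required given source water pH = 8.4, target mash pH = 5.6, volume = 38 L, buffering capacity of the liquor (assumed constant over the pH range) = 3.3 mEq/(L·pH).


acid = buffering capacity · (pH_source − pH_target) · V
acid = 3.3 · (8.4 − 5.6) · 38

351.1200 mEq


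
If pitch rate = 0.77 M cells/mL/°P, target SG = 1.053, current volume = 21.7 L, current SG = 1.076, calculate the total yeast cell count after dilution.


V_w = V·((SG_c−1)/(SG_t−1)−1);  °P = 259 − 259/SG_t;  cells = rate·(V+V_w)·°P
V_w = 21.7·((1.076−1)/(1.053−1)−1) = 9.4170
V_final = 21.7 + 9.4170 = 31.1170
°P = 259 − 259/1.053 = 13.0361
cells = 0.77·31.1170·13.0361

312.3456 billion cells


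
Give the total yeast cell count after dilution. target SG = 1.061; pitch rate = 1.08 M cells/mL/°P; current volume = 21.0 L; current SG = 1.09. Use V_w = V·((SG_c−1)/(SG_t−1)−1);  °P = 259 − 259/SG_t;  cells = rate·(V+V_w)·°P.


V_w = 21.0·((1.09−1)/(1.061−1)−1) = 9.9836
V_final = 21.0 + 9.9836 = 30.9836
°P = 259 − 259/1.061 = 14.8907
cells = 1.08·30.9836·14.8907

498.2760 billion cells


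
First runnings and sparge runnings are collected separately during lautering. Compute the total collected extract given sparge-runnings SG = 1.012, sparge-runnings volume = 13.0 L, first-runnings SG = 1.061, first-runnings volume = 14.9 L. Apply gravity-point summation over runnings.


total = Σ (SG_i − 1)·1000·V_i
first = (1.061 − 1)·1000·14.9 = 908.9000
sparge = (1.012 − 1)·1000·13.0 = 156.0000
total = 908.9000 + 156.0000

1064.9000 gravity·L


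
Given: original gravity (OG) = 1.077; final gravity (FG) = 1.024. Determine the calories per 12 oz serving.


ABW = (OG−FG)·131.25·0.79/FG;  °P = 259 − 259/SG (for OG→OE and FG→AE);  RE = 0.1808·OE + 0.8192·AE;  Cal = (6.9·ABW + 4·(RE−0.1))·FG·3.55
ABW = (1.077 − 1.024)·131.25·0.79/1.024 = 5.3666
OE = 259 − 259/1.077 = 18.5172 °P
AE = 259 − 259/1.024 = 6.0703 °P
RE = 0.1808·18.5172 + 0.8192·6.0703 = 8.3207 °P
Cal = (6.9·5.3666 + 4·(8.3207−0.1))·1.024·3.55

254.1464 kcal


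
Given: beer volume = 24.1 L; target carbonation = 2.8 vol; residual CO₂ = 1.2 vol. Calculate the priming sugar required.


sugar = (target − residual)·4.0·V
sugar = (2.8 − 1.2)·4.0·24.1

154.2400 g


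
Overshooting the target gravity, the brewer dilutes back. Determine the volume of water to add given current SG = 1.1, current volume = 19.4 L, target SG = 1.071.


V_water = V·((SG_curr − 1)/(SG_target − 1) − 1)
V_water = 19.4·((1.1 − 1)/(1.071 − 1) − 1)

7.9239 L


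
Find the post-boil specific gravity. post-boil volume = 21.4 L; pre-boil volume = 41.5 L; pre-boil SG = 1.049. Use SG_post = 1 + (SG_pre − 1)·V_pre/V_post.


pts_pre = (1.049 − 1)·1000 = 49.0000
pts_post = 49.0000·41.5/21.4 = 95.0234
SG_post = 1 + 95.0234/1000

1.0950


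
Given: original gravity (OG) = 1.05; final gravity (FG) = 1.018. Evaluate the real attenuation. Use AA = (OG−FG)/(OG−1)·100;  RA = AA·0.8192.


AA = (1.05 − 1.018)/(1.05 − 1)·100 = 64.0000
RA = 64.0000·0.8192

52.4288 %


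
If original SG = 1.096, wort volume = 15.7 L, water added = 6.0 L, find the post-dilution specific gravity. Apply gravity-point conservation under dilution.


SG_new = 1 + (SG_old − 1)·V_old/(V_old + V_water)
pts = (1.096 − 1)·1000·15.7/(15.7 + 6.0) = 69.4562
SG_new = 1 + 69.4562/1000

1.0695


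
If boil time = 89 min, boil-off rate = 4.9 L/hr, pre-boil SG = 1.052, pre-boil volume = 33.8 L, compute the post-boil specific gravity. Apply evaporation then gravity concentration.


V_post = V_pre − rate·(t/60);  SG_post = 1 + (SG_pre−1)·V_pre/V_post
V_post = 33.8 − 4.9·(89/60) = 26.5317
SG_post = 1 + (1.052 − 1)·33.8/26.5317

1.0662


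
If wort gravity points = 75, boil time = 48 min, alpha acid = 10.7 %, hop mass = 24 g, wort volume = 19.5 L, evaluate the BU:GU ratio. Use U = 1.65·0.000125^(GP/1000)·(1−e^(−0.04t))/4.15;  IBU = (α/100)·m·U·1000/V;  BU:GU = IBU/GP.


U = 1.65·0.000125^(75/1000)·(1−e^(−0.04·48))/4.15 = 0.1729
IBU = (10.7/100)·24·0.1729·1000/19.5 = 22.7727
BU:GU = 22.7727/75

0.3036


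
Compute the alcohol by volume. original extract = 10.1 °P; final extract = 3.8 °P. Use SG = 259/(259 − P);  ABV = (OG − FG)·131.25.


OG = 259/(259 − 10.1) = 1.0406
FG = 259/(259 − 3.8) = 1.0149
ABV = (1.0406 − 1.0149)·131.25

3.3716 % ABV


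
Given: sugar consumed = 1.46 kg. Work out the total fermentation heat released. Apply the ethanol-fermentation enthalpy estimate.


Q = m_sugar · 590 kJ/kg
Q = 1.46 · 590

861.4000 kJ


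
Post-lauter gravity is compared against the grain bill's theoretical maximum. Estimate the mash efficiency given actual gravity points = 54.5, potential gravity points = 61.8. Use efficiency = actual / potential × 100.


efficiency = 54.5 / 61.8 × 100

88.1877 %


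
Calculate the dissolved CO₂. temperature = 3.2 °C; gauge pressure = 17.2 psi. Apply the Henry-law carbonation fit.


vols = (P + 14.695)·(0.01821 + 0.09011·e^(−0.04·T))
vols = (17.2 + 14.695)·(0.01821 + 0.09011·e^(−0.04·3.2))

3.1096 volumes


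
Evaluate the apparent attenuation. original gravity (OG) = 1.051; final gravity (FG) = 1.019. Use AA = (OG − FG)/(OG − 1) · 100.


AA = (1.051 − 1.019)/(1.051 − 1) · 100

62.7451 %


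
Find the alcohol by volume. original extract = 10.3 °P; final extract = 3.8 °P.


SG = 259/(259 − P);  ABV = (OG − FG)·131.25
OG = 259/(259 − 10.3) = 1.0414
FG = 259/(259 − 3.8) = 1.0149
ABV = (1.0414 − 1.0149)·131.25

3.4814 % ABV


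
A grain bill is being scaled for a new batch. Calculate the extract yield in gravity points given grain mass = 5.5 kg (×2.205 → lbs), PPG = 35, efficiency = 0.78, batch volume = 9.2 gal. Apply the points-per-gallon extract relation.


points = lbs × PPG × eff / vol
lbs = 5.5 × 2.205 = 12.1275
points = 12.1275 × 35 × 0.78 / 9.2

35.9870 points


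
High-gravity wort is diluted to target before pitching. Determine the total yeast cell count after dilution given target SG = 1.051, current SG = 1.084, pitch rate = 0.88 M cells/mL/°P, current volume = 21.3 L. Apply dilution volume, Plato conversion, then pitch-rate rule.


V_w = V·((SG_c−1)/(SG_t−1)−1);  °P = 259 − 259/SG_t;  cells = rate·(V+V_w)·°P
V_w = 21.3·((1.084−1)/(1.051−1)−1) = 13.7824
V_final = 21.3 + 13.7824 = 35.0824
°P = 259 − 259/1.051 = 12.5680
cells = 0.88·35.0824·12.5680

388.0062 billion cells


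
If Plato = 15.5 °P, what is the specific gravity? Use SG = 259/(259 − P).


SG = 259/(259 − 15.5)

1.0637


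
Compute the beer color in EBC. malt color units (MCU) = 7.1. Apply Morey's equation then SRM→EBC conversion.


SRM = 1.4922·MCU^0.6859;  EBC = SRM·1.97
SRM = 1.4922·7.1^0.6859 = 5.7241
EBC = 5.7241·1.97

11.2764 EBC


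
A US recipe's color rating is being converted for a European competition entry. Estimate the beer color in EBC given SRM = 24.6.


EBC = SRM · 1.97
EBC = 24.6 · 1.97

48.4620 EBC


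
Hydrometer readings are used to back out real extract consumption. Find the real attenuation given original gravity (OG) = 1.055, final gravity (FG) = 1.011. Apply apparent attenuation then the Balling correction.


AA = (OG−FG)/(OG−1)·100;  RA = AA·0.8192
AA = (1.055 − 1.011)/(1.055 − 1)·100 = 80.0000
RA = 80.0000·0.8192

65.5360 %


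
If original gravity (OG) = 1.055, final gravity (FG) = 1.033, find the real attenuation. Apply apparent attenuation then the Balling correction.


AA = (OG−FG)/(OG−1)·100;  RA = AA·0.8192
AA = (1.055 − 1.033)/(1.055 − 1)·100 = 40.0000
RA = 40.0000·0.8192

32.7680 %


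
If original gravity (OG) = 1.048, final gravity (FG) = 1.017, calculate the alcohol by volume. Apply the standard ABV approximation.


ABV = (OG − FG) · 131.25
ABV = (1.048 − 1.017) · 131.25

4.0688 % ABV


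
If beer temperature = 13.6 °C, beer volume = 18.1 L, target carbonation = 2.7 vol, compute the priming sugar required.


residual = 14.695·(0.01821 + 0.09011·e^(−0.04·T));  sugar = (target − residual)·4.0·V
residual = 14.695·(0.01821 + 0.09011·e^(−0.04·13.6)) = 1.0362
sugar = (2.7 − 1.0362)·4.0·18.1

120.4612 g


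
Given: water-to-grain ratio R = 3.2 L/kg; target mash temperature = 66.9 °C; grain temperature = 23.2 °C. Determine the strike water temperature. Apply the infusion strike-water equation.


T_strike = (0.41/R)·(T_mash − T_grain) + T_mash
T_strike = (0.41/3.2)·(66.9 − 23.2) + 66.9

72.4991 °C


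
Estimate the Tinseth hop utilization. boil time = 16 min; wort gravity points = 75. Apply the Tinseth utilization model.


U = 1.65·0.000125^(GP/1000) · (1 − e^(−0.04·t))/4.15
bigness = 1.65·0.000125^(75/1000) = 0.8409
boil_factor = (1 − e^(−0.04·16))/4.15 = 0.1139
U = 0.8409 · 0.1139

0.0958


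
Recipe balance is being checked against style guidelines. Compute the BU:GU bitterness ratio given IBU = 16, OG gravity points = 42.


BU:GU = IBU / OG_points
BU:GU = 16 / 42

0.3810


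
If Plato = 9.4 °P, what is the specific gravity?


SG = 259/(259 − P)
SG = 259/(259 − 9.4)

1.0377


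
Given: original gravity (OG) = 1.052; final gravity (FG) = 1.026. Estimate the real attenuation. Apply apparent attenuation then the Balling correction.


AA = (OG−FG)/(OG−1)·100;  RA = AA·0.8192
AA = (1.052 − 1.026)/(1.052 − 1)·100 = 50.0000
RA = 50.0000·0.8192

40.9600 %


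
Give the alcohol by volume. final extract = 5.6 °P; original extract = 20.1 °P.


SG = 259/(259 − P);  ABV = (OG − FG)·131.25
OG = 259/(259 − 20.1) = 1.0841
FG = 259/(259 − 5.6) = 1.0221
ABV = (1.0841 − 1.0221)·131.25

8.1422 % ABV


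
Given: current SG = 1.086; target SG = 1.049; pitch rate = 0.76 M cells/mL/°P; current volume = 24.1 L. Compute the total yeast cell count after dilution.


V_w = V·((SG_c−1)/(SG_t−1)−1);  °P = 259 − 259/SG_t;  cells = rate·(V+V_w)·°P
V_w = 24.1·((1.086−1)/(1.049−1)−1) = 18.1980
V_final = 24.1 + 18.1980 = 42.2980
°P = 259 − 259/1.049 = 12.0982
cells = 0.76·42.2980·12.0982

388.9138 billion cells


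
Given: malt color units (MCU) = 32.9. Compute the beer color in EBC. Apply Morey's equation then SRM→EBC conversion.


SRM = 1.4922·MCU^0.6859;  EBC = SRM·1.97
SRM = 1.4922·32.9^0.6859 = 16.3860
EBC = 16.3860·1.97

32.2803 EBC


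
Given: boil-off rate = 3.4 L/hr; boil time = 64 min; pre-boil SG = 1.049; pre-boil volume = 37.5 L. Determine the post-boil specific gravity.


V_post = V_pre − rate·(t/60);  SG_post = 1 + (SG_pre−1)·V_pre/V_post
V_post = 37.5 − 3.4·(64/60) = 33.8733
SG_post = 1 + (1.049 − 1)·37.5/33.8733

1.0542


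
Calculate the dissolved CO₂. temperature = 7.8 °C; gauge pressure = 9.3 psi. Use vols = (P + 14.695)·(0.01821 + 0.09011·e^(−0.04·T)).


vols = (9.3 + 14.695)·(0.01821 + 0.09011·e^(−0.04·7.8))

2.0196 volumes


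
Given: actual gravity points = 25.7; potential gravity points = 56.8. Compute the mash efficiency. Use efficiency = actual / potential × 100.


efficiency = 25.7 / 56.8 × 100

45.2465 %


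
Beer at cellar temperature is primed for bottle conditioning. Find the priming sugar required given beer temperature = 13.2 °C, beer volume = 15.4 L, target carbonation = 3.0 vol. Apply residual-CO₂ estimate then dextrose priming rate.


residual = 14.695·(0.01821 + 0.09011·e^(−0.04·T));  sugar = (target − residual)·4.0·V
residual = 14.695·(0.01821 + 0.09011·e^(−0.04·13.2)) = 1.0486
sugar = (3.0 − 1.0486)·4.0·15.4

120.2083 g


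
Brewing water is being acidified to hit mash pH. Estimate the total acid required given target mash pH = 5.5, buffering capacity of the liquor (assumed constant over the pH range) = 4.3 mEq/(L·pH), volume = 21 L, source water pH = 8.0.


acid = buffering capacity · (pH_source − pH_target) · V
acid = 4.3 · (8.0 − 5.5) · 21

225.7500 mEq


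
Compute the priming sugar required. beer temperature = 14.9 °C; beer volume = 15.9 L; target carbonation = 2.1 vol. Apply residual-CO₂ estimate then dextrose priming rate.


residual = 14.695·(0.01821 + 0.09011·e^(−0.04·T));  sugar = (target − residual)·4.0·V
residual = 14.695·(0.01821 + 0.09011·e^(−0.04·14.9)) = 0.9972
sugar = (2.1 − 0.9972)·4.0·15.9

70.1364 g


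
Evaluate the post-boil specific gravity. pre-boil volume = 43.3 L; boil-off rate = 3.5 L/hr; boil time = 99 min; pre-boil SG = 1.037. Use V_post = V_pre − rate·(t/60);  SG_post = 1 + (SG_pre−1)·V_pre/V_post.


V_post = 43.3 − 3.5·(99/60) = 37.5250
SG_post = 1 + (1.037 − 1)·43.3/37.5250

1.0427


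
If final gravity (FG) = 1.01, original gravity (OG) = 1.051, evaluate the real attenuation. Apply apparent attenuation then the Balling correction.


AA = (OG−FG)/(OG−1)·100;  RA = AA·0.8192
AA = (1.051 − 1.01)/(1.051 − 1)·100 = 80.3922
RA = 80.3922·0.8192

65.8573 %


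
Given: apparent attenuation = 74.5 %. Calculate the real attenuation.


RA = AA · 0.8192
RA = 74.5 · 0.8192

61.0304 %


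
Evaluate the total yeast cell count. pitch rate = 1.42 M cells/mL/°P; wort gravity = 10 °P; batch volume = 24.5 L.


cells (billions) = rate · V_L · °P
cells = 1.42 · 24.5 · 10

347.9000 billion cells


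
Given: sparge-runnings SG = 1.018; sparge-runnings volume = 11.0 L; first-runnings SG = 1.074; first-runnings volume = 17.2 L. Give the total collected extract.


total = Σ (SG_i − 1)·1000·V_i
first = (1.074 − 1)·1000·17.2 = 1272.8000
sparge = (1.018 − 1)·1000·11.0 = 198.0000
total = 1272.8000 + 198.0000

1470.8000 gravity·L


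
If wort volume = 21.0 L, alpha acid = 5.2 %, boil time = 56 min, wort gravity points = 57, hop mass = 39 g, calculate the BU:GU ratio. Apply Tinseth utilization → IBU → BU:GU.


U = 1.65·0.000125^(GP/1000)·(1−e^(−0.04t))/4.15;  IBU = (α/100)·m·U·1000/V;  BU:GU = IBU/GP
U = 1.65·0.000125^(57/1000)·(1−e^(−0.04·56))/4.15 = 0.2129
IBU = (5.2/100)·39·0.2129·1000/21.0 = 20.5553
BU:GU = 20.5553/57

0.3606


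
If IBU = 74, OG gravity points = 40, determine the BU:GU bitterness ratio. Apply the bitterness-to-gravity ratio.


BU:GU = IBU / OG_points
BU:GU = 74 / 40

1.8500


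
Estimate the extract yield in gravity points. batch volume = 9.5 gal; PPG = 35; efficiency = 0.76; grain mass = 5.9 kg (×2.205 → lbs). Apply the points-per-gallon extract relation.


points = lbs × PPG × eff / vol
lbs = 5.9 × 2.205 = 13.0095
points = 13.0095 × 35 × 0.76 / 9.5

36.4266 points


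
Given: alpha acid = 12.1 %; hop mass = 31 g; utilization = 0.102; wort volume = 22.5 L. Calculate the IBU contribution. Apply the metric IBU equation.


IBU = (α/100)·mass·U·1000 / V
IBU = (12.1/100)·31·0.102·1000 / 22.5

17.0045 IBU


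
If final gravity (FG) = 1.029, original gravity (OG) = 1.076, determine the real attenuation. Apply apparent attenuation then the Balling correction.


AA = (OG−FG)/(OG−1)·100;  RA = AA·0.8192
AA = (1.076 − 1.029)/(1.076 − 1)·100 = 61.8421
RA = 61.8421·0.8192

50.6611 %


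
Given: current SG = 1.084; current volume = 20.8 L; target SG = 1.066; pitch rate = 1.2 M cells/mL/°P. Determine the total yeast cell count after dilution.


V_w = V·((SG_c−1)/(SG_t−1)−1);  °P = 259 − 259/SG_t;  cells = rate·(V+V_w)·°P
V_w = 20.8·((1.084−1)/(1.066−1)−1) = 5.6727
V_final = 20.8 + 5.6727 = 26.4727
°P = 259 − 259/1.066 = 16.0356
cells = 1.2·26.4727·16.0356

509.4088 billion cells


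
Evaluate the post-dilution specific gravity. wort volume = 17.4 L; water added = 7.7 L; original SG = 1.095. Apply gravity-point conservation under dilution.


SG_new = 1 + (SG_old − 1)·V_old/(V_old + V_water)
pts = (1.095 − 1)·1000·17.4/(17.4 + 7.7) = 65.8566
SG_new = 1 + 65.8566/1000

1.0659


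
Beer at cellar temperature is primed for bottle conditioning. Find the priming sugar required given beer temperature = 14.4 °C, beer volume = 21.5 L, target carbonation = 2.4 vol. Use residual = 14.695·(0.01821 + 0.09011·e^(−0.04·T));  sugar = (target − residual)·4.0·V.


residual = 14.695·(0.01821 + 0.09011·e^(−0.04·14.4)) = 1.0120
sugar = (2.4 − 1.0120)·4.0·21.5

119.3709 g


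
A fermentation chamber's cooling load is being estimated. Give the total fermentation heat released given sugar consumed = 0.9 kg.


Q = m_sugar · 590 kJ/kg
Q = 0.9 · 590

531.0000 kJ


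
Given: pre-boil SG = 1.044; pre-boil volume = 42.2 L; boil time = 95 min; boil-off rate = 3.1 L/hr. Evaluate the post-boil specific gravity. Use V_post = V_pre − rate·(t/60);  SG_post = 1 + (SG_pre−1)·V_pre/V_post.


V_post = 42.2 − 3.1·(95/60) = 37.2917
SG_post = 1 + (1.044 − 1)·42.2/37.2917

1.0498


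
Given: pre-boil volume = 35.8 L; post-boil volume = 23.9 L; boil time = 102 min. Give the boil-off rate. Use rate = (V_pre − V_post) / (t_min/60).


rate = (35.8 − 23.9) / (102/60)

7.0000 L/hr


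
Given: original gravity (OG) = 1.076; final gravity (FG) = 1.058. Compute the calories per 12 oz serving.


ABW = (OG−FG)·131.25·0.79/FG;  °P = 259 − 259/SG (for OG→OE and FG→AE);  RE = 0.1808·OE + 0.8192·AE;  Cal = (6.9·ABW + 4·(RE−0.1))·FG·3.55
ABW = (1.076 − 1.058)·131.25·0.79/1.058 = 1.7641
OE = 259 − 259/1.076 = 18.2937 °P
AE = 259 − 259/1.058 = 14.1985 °P
RE = 0.1808·18.2937 + 0.8192·14.1985 = 14.9389 °P
Cal = (6.9·1.7641 + 4·(14.9389−0.1))·1.058·3.55

268.6505 kcal


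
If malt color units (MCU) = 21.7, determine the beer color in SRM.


SRM = 1.4922 · MCU^0.6859
SRM = 1.4922 · 21.7^0.6859

12.3170 SRM


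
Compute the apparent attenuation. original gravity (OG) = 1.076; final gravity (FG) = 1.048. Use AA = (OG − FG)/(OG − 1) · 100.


AA = (1.076 − 1.048)/(1.076 − 1) · 100

36.8421 %


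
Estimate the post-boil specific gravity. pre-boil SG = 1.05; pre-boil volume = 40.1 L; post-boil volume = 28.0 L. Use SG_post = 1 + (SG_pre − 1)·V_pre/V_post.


pts_pre = (1.05 − 1)·1000 = 50.0000
pts_post = 50.0000·40.1/28.0 = 71.6071
SG_post = 1 + 71.6071/1000

1.0716


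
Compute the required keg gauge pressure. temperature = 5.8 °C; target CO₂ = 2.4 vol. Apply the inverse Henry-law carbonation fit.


psi = vols/(0.01821 + 0.09011·e^(−0.04·T)) − 14.695
psi = 2.4/(0.01821 + 0.09011·e^(−0.04·5.8)) − 14.695

12.0721 psi


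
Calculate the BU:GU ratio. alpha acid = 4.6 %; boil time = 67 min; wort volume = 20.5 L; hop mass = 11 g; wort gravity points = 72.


U = 1.65·0.000125^(GP/1000)·(1−e^(−0.04t))/4.15;  IBU = (α/100)·m·U·1000/V;  BU:GU = IBU/GP
U = 1.65·0.000125^(72/1000)·(1−e^(−0.04·67))/4.15 = 0.1939
IBU = (4.6/100)·11·0.1939·1000/20.5 = 4.7859
BU:GU = 4.7859/72

0.0665


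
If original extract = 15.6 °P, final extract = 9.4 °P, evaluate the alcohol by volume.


SG = 259/(259 − P);  ABV = (OG − FG)·131.25
OG = 259/(259 − 15.6) = 1.0641
FG = 259/(259 − 9.4) = 1.0377
ABV = (1.0641 − 1.0377)·131.25

3.4692 % ABV


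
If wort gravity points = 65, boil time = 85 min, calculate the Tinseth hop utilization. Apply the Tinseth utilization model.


U = 1.65·0.000125^(GP/1000) · (1 − e^(−0.04·t))/4.15
bigness = 1.65·0.000125^(65/1000) = 0.9200
boil_factor = (1 − e^(−0.04·85))/4.15 = 0.2329
U = 0.9200 · 0.2329

0.2143


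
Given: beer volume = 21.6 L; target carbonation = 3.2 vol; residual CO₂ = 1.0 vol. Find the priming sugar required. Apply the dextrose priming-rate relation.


sugar = (target − residual)·4.0·V
sugar = (3.2 − 1.0)·4.0·21.6

190.0800 g


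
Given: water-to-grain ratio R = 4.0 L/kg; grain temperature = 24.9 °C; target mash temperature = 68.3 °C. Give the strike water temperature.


T_strike = (0.41/R)·(T_mash − T_grain) + T_mash
T_strike = (0.41/4.0)·(68.3 − 24.9) + 68.3

72.7485 °C


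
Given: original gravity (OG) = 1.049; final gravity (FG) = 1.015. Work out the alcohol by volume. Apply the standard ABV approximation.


ABV = (OG − FG) · 131.25
ABV = (1.049 − 1.015) · 131.25

4.4625 % ABV


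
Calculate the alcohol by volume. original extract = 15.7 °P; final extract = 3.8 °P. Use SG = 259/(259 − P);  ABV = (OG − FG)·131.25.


OG = 259/(259 − 15.7) = 1.0645
FG = 259/(259 − 3.8) = 1.0149
ABV = (1.0645 − 1.0149)·131.25

6.5151 % ABV


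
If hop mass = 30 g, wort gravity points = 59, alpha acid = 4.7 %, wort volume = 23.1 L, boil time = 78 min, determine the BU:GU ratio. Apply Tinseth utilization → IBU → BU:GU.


U = 1.65·0.000125^(GP/1000)·(1−e^(−0.04t))/4.15;  IBU = (α/100)·m·U·1000/V;  BU:GU = IBU/GP
U = 1.65·0.000125^(59/1000)·(1−e^(−0.04·78))/4.15 = 0.2236
IBU = (4.7/100)·30·0.2236·1000/23.1 = 13.6505
BU:GU = 13.6505/59

0.2314
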